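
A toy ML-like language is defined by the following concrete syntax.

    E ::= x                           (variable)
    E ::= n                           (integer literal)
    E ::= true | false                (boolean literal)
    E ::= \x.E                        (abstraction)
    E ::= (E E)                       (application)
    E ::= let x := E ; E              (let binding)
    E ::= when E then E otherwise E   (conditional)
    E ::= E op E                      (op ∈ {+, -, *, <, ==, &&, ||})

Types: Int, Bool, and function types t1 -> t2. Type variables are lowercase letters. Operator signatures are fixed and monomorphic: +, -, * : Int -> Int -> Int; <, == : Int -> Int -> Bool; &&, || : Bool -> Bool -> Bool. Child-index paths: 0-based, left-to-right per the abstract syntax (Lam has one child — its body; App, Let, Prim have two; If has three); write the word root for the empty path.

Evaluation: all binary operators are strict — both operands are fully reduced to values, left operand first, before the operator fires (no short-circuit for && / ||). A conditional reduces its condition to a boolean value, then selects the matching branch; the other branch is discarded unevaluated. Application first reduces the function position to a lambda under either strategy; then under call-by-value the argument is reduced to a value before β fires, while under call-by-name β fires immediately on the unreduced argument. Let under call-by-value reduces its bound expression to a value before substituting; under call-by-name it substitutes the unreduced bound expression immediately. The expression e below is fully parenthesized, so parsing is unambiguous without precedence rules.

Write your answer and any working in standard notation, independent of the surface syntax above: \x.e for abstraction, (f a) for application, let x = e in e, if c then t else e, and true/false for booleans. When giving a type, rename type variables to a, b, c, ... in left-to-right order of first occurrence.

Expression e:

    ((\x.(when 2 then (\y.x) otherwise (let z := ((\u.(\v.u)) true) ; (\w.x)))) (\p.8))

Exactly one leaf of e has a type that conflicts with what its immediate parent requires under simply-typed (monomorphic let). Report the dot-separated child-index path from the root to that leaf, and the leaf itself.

Answer: 0.0.0 : 2

Trace:
  unify Int ~ Bool
  FAIL: mismatch Int ~ Bool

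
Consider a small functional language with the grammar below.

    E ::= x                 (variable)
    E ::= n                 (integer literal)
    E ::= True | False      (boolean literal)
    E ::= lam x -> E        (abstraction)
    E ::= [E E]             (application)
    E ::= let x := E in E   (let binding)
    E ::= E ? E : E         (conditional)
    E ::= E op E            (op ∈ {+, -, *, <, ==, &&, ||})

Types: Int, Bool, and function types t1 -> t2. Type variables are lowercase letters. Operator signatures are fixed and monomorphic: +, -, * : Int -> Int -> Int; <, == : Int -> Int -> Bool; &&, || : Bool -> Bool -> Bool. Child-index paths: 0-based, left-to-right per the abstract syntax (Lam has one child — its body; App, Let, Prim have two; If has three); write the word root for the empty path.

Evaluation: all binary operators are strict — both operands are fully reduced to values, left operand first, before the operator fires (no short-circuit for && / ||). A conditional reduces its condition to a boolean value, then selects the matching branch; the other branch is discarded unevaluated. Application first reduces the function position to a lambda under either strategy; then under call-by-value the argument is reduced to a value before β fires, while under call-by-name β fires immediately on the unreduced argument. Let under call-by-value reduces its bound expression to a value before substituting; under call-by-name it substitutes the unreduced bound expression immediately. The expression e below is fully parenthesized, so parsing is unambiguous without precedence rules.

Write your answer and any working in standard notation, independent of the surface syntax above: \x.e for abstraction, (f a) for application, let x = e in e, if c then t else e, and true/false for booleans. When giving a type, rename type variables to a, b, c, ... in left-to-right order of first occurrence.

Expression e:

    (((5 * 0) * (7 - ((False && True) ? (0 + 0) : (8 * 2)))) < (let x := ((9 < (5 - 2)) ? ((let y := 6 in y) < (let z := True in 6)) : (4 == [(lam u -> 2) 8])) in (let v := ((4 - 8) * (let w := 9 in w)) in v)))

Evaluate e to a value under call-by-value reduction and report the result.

Answer: false

Derivation:
step 0: (((5 * 0) * (7 - (if (false && true) then (0 + 0) else (8 * 2)))) < (let x = (if (9 < (5 - 2)) then ((let y = 6 in y) < (let z = true in 6)) else (4 == ((\u.2) 8))) in (let v = ((4 - 8) * (let w = 9 in w)) in v)))
step 1: [delta@0.0] ((0 * (7 - (if (false && true) then (0 + 0) else (8 * 2)))) < (let x = (if (9 < (5 - 2)) then ((let y = 6 in y) < (let z = true in 6)) else (4 == ((\u.2) 8))) in (let v = ((4 - 8) * (let w = 9 in w)) in v)))
step 2: [delta@0.1.1.0] ((0 * (7 - (if false then (0 + 0) else (8 * 2)))) < (let x = (if (9 < (5 - 2)) then ((let y = 6 in y) < (let z = true in 6)) else (4 == ((\u.2) 8))) in (let v = ((4 - 8) * (let w = 9 in w)) in v)))
step 3: [if@0.1.1] ((0 * (7 - (8 * 2))) < (let x = (if (9 < (5 - 2)) then ((let y = 6 in y) < (let z = true in 6)) else (4 == ((\u.2) 8))) in (let v = ((4 - 8) * (let w = 9 in w)) in v)))
step 4: [delta@0.1.1] ((0 * (7 - 16)) < (let x = (if (9 < (5 - 2)) then ((let y = 6 in y) < (let z = true in 6)) else (4 == ((\u.2) 8))) in (let v = ((4 - 8) * (let w = 9 in w)) in v)))
step 5: [delta@0.1] ((0 * -9) < (let x = (if (9 < (5 - 2)) then ((let y = 6 in y) < (let z = true in 6)) else (4 == ((\u.2) 8))) in (let v = ((4 - 8) * (let w = 9 in w)) in v)))
step 6: [delta@0] (0 < (let x = (if (9 < (5 - 2)) then ((let y = 6 in y) < (let z = true in 6)) else (4 == ((\u.2) 8))) in (let v = ((4 - 8) * (let w = 9 in w)) in v)))
step 7: [delta@1.0.0.1] (0 < (let x = (if (9 < 3) then ((let y = 6 in y) < (let z = true in 6)) else (4 == ((\u.2) 8))) in (let v = ((4 - 8) * (let w = 9 in w)) in v)))
step 8: [delta@1.0.0] (0 < (let x = (if false then ((let y = 6 in y) < (let z = true in 6)) else (4 == ((\u.2) 8))) in (let v = ((4 - 8) * (let w = 9 in w)) in v)))
step 9: [if@1.0] (0 < (let x = (4 == ((\u.2) 8)) in (let v = ((4 - 8) * (let w = 9 in w)) in v)))
step 10: [beta@1.0.1] (0 < (let x = (4 == 2) in (let v = ((4 - 8) * (let w = 9 in w)) in v)))
step 11: [delta@1.0] (0 < (let x = false in (let v = ((4 - 8) * (let w = 9 in w)) in v)))
step 12: [let@1] (0 < (let v = ((4 - 8) * (let w = 9 in w)) in v))
step 13: [delta@1.0.0] (0 < (let v = (-4 * (let w = 9 in w)) in v))
step 14: [let@1.0.1] (0 < (let v = (-4 * 9) in v))
step 15: [delta@1.0] (0 < (let v = -36 in v))
step 16: [let@1] (0 < -36)
step 17: [delta@root] false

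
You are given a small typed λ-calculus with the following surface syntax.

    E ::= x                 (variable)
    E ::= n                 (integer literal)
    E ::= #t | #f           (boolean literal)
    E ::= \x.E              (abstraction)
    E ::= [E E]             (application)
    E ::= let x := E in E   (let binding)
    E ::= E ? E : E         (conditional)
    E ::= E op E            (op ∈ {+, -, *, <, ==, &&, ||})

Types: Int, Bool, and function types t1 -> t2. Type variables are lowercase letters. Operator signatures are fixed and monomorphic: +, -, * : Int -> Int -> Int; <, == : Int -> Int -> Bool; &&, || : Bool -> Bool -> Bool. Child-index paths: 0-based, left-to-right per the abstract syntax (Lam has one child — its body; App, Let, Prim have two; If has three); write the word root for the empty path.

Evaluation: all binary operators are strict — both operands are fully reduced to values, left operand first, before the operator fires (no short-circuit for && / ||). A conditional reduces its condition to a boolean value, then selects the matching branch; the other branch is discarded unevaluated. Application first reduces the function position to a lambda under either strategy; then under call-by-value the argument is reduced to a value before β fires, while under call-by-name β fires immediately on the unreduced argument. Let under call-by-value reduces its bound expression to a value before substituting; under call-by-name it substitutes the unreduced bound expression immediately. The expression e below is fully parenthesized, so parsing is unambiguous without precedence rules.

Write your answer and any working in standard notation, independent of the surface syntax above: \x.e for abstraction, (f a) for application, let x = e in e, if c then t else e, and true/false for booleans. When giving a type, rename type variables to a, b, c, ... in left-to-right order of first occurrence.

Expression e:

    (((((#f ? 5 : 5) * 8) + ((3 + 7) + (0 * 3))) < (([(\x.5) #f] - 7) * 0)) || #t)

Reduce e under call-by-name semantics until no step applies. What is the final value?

Derivation:
step 0: (((((if false then 5 else 5) * 8) + ((3 + 7) + (0 * 3))) < ((((\x.5) false) - 7) * 0)) || true)
step 1: [if@0.0.0.0] ((((5 * 8) + ((3 + 7) + (0 * 3))) < ((((\x.5) false) - 7) * 0)) || true)
step 2: [delta@0.0.0] (((40 + ((3 + 7) + (0 * 3))) < ((((\x.5) false) - 7) * 0)) || true)
step 3: [delta@0.0.1.0] (((40 + (10 + (0 * 3))) < ((((\x.5) false) - 7) * 0)) || true)
step 4: [delta@0.0.1.1] (((40 + (10 + 0)) < ((((\x.5) false) - 7) * 0)) || true)
step 5: [delta@0.0.1] (((40 + 10) < ((((\x.5) false) - 7) * 0)) || true)
step 6: [delta@0.0] ((50 < ((((\x.5) false) - 7) * 0)) || true)
step 7: [beta@0.1.0.0] ((50 < ((5 - 7) * 0)) || true)
step 8: [delta@0.1.0] ((50 < (-2 * 0)) || true)
step 9: [delta@0.1] ((50 < 0) || true)
step 10: [delta@0] (false || true)
step 11: [delta@root] true

Answer: true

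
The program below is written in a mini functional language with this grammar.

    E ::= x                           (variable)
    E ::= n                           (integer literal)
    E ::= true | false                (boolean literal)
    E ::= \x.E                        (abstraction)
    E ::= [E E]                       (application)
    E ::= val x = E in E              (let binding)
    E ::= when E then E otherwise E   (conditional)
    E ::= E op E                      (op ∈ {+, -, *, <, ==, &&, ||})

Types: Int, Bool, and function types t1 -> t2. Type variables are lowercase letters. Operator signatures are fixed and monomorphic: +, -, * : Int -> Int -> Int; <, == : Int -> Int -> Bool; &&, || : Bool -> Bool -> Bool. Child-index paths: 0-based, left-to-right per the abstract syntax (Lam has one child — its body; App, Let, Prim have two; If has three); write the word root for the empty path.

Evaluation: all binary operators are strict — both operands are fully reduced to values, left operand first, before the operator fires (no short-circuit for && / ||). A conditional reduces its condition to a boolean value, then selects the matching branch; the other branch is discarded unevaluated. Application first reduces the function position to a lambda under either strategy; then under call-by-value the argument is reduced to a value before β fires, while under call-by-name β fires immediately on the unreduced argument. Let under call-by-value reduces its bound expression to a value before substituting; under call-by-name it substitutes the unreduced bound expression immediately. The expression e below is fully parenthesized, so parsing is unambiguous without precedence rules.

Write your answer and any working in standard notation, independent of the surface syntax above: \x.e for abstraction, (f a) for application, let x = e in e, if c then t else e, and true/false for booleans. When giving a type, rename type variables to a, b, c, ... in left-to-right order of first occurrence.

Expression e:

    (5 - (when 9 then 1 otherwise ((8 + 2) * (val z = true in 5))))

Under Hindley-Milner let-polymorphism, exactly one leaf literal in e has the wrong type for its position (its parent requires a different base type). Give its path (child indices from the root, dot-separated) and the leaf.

Working:
  unify Int ~ Int
  unify Int ~ Bool
  FAIL: mismatch Int ~ Bool

Answer: 1.0 : 9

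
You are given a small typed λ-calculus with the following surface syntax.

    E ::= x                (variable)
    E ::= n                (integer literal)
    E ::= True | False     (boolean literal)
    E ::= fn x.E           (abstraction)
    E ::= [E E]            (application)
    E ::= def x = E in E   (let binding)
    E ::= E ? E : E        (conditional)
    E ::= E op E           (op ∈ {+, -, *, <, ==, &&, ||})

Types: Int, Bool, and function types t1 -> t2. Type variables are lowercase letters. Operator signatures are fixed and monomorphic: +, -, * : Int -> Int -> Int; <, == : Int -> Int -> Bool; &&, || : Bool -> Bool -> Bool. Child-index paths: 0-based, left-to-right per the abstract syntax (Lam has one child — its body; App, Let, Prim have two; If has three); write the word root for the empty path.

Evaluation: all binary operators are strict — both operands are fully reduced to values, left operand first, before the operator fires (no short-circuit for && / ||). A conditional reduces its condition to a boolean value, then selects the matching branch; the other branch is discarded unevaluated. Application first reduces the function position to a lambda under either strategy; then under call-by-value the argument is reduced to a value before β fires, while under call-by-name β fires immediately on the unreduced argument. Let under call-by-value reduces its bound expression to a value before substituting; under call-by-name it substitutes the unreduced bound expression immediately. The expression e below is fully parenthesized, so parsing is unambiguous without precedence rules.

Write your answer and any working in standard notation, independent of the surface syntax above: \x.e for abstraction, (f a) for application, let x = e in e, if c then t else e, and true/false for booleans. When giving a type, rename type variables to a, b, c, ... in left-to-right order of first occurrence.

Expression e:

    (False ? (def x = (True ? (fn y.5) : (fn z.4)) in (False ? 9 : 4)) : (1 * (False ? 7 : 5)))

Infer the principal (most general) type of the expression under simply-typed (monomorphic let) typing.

Trace:
  unify Bool ~ Bool
  unify Bool ~ Bool
\y._ : a -> Int
\z._ : b -> Int
  unify a -> Int ~ b -> Int
  unify a ~ b
  unify Int ~ Int
let x : b -> Int
  unify Bool ~ Bool
  unify Int ~ Int
  unify Int ~ Int
  unify Bool ~ Bool
  unify Int ~ Int
  unify Int ~ Int
  unify Int ~ Int

Answer: Int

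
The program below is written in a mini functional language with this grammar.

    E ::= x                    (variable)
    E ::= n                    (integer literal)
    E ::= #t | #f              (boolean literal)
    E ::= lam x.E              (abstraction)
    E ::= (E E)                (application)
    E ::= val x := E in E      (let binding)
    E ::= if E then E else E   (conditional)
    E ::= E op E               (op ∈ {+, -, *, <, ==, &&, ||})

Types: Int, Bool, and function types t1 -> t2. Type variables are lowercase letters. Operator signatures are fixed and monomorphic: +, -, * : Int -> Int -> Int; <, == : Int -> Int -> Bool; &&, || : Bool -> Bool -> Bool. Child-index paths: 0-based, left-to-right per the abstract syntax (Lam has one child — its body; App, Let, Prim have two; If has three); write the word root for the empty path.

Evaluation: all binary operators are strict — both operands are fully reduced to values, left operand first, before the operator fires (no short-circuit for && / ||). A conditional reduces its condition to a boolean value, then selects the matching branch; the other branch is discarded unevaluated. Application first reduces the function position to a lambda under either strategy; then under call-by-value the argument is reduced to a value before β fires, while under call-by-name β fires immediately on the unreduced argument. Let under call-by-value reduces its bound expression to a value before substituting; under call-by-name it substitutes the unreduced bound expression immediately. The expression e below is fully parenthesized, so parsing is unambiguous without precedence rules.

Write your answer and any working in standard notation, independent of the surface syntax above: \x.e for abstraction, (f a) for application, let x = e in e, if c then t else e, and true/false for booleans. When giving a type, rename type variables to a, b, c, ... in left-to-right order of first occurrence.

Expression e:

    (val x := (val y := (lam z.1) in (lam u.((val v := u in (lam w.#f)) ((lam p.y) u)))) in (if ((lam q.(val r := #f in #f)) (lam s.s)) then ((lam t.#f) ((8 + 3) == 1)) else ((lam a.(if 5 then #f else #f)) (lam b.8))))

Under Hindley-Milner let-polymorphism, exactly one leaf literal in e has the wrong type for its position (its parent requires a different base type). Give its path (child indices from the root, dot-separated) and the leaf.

Answer: 1.2.0.0.0 : 5

Derivation:
\z._ : a -> Int
let y : forall. a -> Int
u : b
let v : b
\w._ : c -> Bool
y : e -> Int
\p._ : d -> e -> Int
u : b
  unify d -> e -> Int ~ b -> f
  unify d ~ b
  unify e -> Int ~ f
_ _ : e -> Int
  unify c -> Bool ~ (e -> Int) -> g
  unify c ~ e -> Int
  unify Bool ~ g
_ _ : Bool
\u._ : b -> Bool
let x : forall. b -> Bool
let r : Bool
\q._ : h -> Bool
s : i
\s._ : i -> i
  unify h -> Bool ~ (i -> i) -> j
  unify h ~ i -> i
  unify Bool ~ j
_ _ : Bool
  unify Bool ~ Bool
\t._ : k -> Bool
  unify Int ~ Int
  unify Int ~ Int
  unify Int ~ Int
  unify Int ~ Int
  unify k -> Bool ~ Bool -> l
  unify k ~ Bool
  unify Bool ~ l
_ _ : Bool
  unify Int ~ Bool
  FAIL: mismatch Int ~ Bool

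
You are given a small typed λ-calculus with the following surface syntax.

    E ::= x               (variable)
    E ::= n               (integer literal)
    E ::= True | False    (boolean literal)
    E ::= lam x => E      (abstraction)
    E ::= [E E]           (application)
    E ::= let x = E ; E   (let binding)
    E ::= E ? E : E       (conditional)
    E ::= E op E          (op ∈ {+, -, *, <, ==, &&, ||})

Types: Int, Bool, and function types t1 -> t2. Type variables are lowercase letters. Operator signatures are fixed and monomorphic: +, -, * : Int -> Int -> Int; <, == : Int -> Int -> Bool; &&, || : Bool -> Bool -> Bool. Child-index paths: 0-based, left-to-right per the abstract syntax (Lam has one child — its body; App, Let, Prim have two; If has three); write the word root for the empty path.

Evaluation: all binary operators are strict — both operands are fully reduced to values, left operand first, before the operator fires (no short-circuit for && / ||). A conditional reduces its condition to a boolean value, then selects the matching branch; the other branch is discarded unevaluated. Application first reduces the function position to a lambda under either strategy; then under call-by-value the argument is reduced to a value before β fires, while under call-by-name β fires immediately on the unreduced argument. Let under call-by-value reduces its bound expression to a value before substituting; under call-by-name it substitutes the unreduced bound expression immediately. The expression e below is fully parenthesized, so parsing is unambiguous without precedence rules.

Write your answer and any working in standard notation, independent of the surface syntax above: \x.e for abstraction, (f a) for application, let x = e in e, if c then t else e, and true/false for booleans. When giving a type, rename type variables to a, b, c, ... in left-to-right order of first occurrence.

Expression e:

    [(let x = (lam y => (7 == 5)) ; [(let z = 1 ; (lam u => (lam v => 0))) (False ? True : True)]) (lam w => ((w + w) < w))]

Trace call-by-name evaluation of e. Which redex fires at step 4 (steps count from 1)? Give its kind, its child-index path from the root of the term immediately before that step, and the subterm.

Answer: beta at root : ((\v.0) (\w.((w + w) < w)))

Working:
step 0: ((let x = (\y.(7 == 5)) in ((let z = 1 in (\u.(\v.0))) (if false then true else true))) (\w.((w + w) < w)))
step 1: [let@0] (((let z = 1 in (\u.(\v.0))) (if false then true else true)) (\w.((w + w) < w)))
step 2: [let@0.0] (((\u.(\v.0)) (if false then true else true)) (\w.((w + w) < w)))
step 3: [beta@0] ((\v.0) (\w.((w + w) < w)))
step 4: [beta@root] 0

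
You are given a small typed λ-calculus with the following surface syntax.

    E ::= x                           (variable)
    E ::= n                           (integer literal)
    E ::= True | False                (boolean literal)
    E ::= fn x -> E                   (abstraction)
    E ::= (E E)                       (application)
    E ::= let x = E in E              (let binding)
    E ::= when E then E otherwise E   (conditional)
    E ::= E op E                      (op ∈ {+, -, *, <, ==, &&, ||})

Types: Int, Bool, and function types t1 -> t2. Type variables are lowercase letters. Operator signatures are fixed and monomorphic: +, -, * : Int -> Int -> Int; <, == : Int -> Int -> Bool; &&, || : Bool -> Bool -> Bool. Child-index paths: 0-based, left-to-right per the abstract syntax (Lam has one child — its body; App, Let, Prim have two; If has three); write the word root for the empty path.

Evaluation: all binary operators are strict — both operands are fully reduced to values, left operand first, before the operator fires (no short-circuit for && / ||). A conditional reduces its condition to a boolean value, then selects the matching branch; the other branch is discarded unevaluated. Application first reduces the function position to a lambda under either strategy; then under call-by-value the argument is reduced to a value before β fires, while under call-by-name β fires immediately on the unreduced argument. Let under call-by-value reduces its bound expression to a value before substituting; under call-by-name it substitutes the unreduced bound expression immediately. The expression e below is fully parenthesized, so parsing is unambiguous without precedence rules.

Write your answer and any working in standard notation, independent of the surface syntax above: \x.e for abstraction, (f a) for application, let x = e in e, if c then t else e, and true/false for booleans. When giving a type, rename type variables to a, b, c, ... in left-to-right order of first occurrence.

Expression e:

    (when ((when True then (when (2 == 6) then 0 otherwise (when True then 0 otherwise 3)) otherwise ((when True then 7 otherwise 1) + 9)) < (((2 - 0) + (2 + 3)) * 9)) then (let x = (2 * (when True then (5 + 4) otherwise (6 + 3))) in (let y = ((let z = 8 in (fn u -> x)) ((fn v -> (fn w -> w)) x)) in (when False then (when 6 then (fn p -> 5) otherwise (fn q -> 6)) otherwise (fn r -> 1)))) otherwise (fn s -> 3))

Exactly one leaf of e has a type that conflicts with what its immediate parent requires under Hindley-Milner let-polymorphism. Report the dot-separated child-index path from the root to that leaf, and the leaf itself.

Answer: 1.1.1.1.0 : 6

Working:
  unify Bool ~ Bool
  unify Int ~ Int
  unify Int ~ Int
  unify Bool ~ Bool
  unify Bool ~ Bool
  unify Int ~ Int
  unify Int ~ Int
  unify Bool ~ Bool
  unify Int ~ Int
  unify Int ~ Int
  unify Int ~ Int
  unify Int ~ Int
  unify Int ~ Int
  unify Int ~ Int
  unify Int ~ Int
  unify Int ~ Int
  unify Int ~ Int
  unify Int ~ Int
  unify Int ~ Int
  unify Int ~ Int
  unify Int ~ Int
  unify Int ~ Int
  unify Bool ~ Bool
  unify Int ~ Int
  unify Bool ~ Bool
  unify Int ~ Int
  unify Int ~ Int
  unify Int ~ Int
  unify Int ~ Int
  unify Int ~ Int
  unify Int ~ Int
let x : Int
let z : Int
x : Int
\u._ : a -> Int
w : c
\w._ : c -> c
\v._ : b -> c -> c
x : Int
  unify b -> c -> c ~ Int -> d
  unify b ~ Int
  unify c -> c ~ d
_ _ : c -> c
  unify a -> Int ~ (c -> c) -> e
  unify a ~ c -> c
  unify Int ~ e
_ _ : Int
let y : Int
  unify Bool ~ Bool
  unify Int ~ Bool
  FAIL: mismatch Int ~ Bool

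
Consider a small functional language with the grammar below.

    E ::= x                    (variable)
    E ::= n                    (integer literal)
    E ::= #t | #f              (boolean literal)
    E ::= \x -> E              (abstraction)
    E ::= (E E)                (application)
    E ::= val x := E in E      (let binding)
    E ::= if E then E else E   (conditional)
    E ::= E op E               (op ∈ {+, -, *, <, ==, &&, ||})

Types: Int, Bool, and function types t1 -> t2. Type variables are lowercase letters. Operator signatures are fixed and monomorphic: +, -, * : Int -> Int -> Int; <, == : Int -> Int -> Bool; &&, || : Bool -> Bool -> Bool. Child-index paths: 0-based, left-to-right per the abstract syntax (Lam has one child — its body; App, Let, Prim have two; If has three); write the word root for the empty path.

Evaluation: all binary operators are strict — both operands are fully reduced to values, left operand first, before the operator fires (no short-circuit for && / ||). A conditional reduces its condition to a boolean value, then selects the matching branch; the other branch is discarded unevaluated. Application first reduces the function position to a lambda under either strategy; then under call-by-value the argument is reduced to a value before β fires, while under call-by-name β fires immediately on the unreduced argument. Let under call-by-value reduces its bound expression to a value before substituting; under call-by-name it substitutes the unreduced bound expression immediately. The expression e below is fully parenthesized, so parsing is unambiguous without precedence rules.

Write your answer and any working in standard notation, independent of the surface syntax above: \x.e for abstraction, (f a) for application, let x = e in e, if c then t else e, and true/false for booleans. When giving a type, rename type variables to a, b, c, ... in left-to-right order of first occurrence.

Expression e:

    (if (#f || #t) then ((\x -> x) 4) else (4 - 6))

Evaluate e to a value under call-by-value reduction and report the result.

Working:
step 0: (if (false || true) then ((\x.x) 4) else (4 - 6))
step 1: [delta@0] (if true then ((\x.x) 4) else (4 - 6))
step 2: [if@root] ((\x.x) 4)
step 3: [beta@root] 4

Answer: 4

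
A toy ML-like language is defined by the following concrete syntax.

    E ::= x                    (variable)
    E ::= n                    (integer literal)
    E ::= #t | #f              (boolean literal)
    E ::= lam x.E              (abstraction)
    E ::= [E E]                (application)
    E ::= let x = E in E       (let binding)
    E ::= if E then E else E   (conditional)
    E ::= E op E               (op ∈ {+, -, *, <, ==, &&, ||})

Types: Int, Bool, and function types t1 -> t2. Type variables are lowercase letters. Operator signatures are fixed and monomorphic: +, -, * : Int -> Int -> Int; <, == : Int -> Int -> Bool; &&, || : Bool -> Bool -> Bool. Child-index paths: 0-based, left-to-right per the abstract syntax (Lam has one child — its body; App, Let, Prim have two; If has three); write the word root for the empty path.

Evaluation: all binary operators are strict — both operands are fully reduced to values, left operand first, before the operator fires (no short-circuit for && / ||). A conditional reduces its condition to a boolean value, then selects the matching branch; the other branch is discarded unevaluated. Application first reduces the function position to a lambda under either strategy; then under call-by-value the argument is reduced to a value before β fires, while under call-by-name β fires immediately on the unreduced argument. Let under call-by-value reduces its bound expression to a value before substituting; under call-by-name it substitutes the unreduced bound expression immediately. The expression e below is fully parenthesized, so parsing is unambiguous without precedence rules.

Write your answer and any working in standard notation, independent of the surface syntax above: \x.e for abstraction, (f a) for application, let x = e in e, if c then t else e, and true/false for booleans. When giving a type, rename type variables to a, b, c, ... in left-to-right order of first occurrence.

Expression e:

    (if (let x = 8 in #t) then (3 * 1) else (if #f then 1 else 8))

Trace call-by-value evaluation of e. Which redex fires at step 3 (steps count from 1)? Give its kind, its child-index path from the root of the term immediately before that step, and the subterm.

Working:
step 0: (if (let x = 8 in true) then (3 * 1) else (if false then 1 else 8))
step 1: [let@0] (if true then (3 * 1) else (if false then 1 else 8))
step 2: [if@root] (3 * 1)
step 3: [delta@root] 3

Answer: delta at root : (3 * 1)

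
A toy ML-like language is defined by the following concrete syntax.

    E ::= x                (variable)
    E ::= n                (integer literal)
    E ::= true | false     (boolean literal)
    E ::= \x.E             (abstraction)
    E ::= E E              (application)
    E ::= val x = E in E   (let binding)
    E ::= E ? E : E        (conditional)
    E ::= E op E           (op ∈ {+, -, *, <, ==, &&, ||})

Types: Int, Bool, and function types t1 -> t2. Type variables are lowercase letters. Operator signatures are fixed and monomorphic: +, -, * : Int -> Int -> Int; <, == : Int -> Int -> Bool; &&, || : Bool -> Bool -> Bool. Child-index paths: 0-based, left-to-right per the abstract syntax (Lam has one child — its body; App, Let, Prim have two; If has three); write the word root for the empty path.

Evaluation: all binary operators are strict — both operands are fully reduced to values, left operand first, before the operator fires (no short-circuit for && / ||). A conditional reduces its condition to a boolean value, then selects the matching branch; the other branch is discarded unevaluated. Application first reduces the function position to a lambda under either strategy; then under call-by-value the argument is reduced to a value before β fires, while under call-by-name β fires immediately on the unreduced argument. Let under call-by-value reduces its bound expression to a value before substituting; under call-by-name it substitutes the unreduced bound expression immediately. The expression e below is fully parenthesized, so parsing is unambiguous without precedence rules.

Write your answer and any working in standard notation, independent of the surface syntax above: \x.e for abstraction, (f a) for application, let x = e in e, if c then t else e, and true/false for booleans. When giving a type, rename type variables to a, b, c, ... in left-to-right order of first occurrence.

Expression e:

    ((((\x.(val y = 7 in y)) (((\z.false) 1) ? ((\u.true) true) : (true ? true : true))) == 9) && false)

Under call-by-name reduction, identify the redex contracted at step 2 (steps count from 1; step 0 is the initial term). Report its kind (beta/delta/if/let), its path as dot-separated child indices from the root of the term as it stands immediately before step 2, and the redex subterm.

Trace:
step 0: ((((\x.(let y = 7 in y)) (if ((\z.false) 1) then ((\u.true) true) else (if true then true else true))) == 9) && false)
step 1: [beta@0.0] (((let y = 7 in y) == 9) && false)
step 2: [let@0.0] ((7 == 9) && false)

Answer: let at 0.0 : (let y = 7 in y)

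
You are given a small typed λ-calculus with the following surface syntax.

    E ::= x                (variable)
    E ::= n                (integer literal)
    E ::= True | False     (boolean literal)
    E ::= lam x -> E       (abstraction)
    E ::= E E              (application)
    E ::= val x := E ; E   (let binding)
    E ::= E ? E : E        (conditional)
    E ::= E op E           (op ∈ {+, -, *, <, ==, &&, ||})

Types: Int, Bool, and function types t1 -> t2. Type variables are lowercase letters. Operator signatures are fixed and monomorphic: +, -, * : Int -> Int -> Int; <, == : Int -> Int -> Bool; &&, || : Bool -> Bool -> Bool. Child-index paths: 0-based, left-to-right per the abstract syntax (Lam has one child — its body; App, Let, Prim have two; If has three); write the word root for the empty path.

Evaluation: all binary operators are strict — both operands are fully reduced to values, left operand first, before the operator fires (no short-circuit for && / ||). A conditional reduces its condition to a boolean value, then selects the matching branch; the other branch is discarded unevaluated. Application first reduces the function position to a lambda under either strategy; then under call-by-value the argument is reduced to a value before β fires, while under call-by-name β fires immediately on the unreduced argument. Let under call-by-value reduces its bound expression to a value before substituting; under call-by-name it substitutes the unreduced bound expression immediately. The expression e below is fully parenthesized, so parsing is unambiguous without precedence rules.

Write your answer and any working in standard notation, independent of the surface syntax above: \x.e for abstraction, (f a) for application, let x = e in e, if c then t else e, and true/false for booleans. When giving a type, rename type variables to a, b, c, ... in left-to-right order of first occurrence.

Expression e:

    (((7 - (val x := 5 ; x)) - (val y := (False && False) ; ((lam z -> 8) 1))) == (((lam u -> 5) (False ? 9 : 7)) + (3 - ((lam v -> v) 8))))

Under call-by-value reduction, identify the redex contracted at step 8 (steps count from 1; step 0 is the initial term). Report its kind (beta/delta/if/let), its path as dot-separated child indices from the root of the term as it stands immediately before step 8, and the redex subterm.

Answer: beta at 1.0 : ((\u.5) 7)

Derivation:
step 0: (((7 - (let x = 5 in x)) - (let y = (false && false) in ((\z.8) 1))) == (((\u.5) (if false then 9 else 7)) + (3 - ((\v.v) 8))))
step 1: [let@0.0.1] (((7 - 5) - (let y = (false && false) in ((\z.8) 1))) == (((\u.5) (if false then 9 else 7)) + (3 - ((\v.v) 8))))
step 2: [delta@0.0] ((2 - (let y = (false && false) in ((\z.8) 1))) == (((\u.5) (if false then 9 else 7)) + (3 - ((\v.v) 8))))
step 3: [delta@0.1.0] ((2 - (let y = false in ((\z.8) 1))) == (((\u.5) (if false then 9 else 7)) + (3 - ((\v.v) 8))))
step 4: [let@0.1] ((2 - ((\z.8) 1)) == (((\u.5) (if false then 9 else 7)) + (3 - ((\v.v) 8))))
step 5: [beta@0.1] ((2 - 8) == (((\u.5) (if false then 9 else 7)) + (3 - ((\v.v) 8))))
step 6: [delta@0] (-6 == (((\u.5) (if false then 9 else 7)) + (3 - ((\v.v) 8))))
step 7: [if@1.0.1] (-6 == (((\u.5) 7) + (3 - ((\v.v) 8))))
step 8: [beta@1.0] (-6 == (5 + (3 - ((\v.v) 8))))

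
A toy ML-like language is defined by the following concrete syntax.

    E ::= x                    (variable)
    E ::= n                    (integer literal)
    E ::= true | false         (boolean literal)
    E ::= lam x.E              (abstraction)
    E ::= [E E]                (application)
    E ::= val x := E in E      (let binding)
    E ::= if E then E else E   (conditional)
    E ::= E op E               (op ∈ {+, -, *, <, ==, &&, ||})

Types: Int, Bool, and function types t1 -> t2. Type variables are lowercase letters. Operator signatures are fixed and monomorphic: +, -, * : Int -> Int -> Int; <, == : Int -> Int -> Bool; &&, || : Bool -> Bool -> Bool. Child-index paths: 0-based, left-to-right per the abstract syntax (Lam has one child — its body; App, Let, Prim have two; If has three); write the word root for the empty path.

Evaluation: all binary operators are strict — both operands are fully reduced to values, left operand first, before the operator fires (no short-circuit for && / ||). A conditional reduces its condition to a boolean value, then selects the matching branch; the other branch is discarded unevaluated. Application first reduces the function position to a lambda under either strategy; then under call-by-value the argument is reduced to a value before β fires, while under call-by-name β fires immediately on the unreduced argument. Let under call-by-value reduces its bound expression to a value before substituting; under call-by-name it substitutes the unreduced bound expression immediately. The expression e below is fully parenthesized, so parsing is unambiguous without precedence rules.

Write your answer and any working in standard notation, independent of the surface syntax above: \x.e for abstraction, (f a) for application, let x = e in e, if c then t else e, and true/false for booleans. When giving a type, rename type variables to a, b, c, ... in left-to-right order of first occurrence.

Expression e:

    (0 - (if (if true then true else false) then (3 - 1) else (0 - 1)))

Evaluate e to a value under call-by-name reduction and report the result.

Answer: -2

Working:
step 0: (0 - (if (if true then true else false) then (3 - 1) else (0 - 1)))
step 1: [if@1.0] (0 - (if true then (3 - 1) else (0 - 1)))
step 2: [if@1] (0 - (3 - 1))
step 3: [delta@1] (0 - 2)
step 4: [delta@root] -2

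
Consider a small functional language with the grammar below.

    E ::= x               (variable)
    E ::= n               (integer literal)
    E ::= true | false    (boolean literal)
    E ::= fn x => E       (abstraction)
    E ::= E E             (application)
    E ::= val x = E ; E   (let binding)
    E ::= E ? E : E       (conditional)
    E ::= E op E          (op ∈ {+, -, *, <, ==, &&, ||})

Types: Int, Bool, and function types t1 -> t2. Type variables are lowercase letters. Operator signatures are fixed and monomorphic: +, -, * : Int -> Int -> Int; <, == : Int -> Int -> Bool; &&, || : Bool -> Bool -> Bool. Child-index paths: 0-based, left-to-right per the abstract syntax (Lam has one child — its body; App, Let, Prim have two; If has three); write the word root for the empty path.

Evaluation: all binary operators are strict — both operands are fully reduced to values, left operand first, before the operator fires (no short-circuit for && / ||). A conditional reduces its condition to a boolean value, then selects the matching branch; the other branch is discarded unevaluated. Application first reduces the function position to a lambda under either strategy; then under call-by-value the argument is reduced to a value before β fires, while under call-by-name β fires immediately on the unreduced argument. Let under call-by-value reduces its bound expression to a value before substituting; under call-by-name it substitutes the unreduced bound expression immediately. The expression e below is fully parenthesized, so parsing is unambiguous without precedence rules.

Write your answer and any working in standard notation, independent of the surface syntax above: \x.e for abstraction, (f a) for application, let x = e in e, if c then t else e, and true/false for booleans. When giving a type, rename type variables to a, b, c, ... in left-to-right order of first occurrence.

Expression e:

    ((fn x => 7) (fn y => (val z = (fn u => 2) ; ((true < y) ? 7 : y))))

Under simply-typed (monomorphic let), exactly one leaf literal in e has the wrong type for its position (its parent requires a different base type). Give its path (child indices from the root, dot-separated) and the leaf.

Trace:
\x._ : a -> Int
\u._ : c -> Int
let z : c -> Int
  unify Bool ~ Int
  FAIL: mismatch Bool ~ Int

Answer: 1.0.1.0.0 : true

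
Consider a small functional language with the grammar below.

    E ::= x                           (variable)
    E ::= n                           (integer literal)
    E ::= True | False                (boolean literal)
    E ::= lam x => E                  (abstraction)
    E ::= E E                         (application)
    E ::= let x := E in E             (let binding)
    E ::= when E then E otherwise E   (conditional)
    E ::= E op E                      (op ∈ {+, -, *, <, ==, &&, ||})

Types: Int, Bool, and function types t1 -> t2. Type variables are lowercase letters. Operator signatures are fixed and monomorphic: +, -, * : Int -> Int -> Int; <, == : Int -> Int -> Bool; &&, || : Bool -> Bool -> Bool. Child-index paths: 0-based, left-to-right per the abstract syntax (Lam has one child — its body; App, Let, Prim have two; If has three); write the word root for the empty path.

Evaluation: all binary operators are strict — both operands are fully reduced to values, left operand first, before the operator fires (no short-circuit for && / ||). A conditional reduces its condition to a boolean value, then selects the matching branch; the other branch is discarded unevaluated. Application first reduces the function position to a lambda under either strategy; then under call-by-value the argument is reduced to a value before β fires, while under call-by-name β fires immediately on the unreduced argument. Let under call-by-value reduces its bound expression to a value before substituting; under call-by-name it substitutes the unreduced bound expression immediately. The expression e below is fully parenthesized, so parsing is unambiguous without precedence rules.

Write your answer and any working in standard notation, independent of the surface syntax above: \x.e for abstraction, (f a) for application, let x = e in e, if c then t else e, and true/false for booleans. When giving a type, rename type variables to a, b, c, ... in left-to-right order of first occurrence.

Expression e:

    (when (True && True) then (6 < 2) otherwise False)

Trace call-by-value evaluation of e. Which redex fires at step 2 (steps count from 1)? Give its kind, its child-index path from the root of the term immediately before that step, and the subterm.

Working:
step 0: (if (true && true) then (6 < 2) else false)
step 1: [delta@0] (if true then (6 < 2) else false)
step 2: [if@root] (6 < 2)

Answer: if at root : (if true then (6 < 2) else false)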